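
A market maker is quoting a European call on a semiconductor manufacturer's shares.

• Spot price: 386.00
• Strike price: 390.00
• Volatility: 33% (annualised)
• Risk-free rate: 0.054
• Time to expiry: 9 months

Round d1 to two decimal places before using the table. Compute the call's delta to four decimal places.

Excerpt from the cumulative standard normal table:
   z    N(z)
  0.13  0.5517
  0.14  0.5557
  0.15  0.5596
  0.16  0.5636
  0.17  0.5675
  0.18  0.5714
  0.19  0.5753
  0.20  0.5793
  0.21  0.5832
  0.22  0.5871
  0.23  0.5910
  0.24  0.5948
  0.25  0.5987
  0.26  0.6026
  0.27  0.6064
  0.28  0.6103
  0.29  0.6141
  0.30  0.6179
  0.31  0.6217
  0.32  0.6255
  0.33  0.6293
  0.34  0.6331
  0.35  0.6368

0.5987

T = 0.75;  σ√T = 0.2858
d₁ = [ln(386/390) + (0.054 + ½·0.33²)·0.75] / (σ√T) = (-0.0103 + 0.0813) / 0.2858 = 0.2485 which rounds to 0.25
N(d₁) = N(0.25) = 0.5987
Δ_call = N(d₁) = 0.5987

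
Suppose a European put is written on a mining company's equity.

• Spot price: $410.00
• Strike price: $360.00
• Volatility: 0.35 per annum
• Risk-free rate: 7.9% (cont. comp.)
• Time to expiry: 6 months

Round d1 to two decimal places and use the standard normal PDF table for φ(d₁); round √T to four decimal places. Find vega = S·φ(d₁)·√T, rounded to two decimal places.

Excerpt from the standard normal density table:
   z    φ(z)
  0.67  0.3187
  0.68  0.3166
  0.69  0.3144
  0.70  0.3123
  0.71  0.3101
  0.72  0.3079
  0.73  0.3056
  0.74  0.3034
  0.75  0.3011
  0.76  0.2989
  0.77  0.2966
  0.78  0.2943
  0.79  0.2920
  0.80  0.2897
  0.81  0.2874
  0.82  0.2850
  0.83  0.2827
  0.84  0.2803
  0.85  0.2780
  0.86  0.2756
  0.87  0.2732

83.32

σ√T = 0.35 × 0.7071 = 0.2475
ln(S/K) + (r + σ²/2)T = ln(410/360) + (0.079 + 0.35²/2)·0.5 = 0.1301 + 0.0701 = 0.2002
d₁ = 0.2002 / 0.2475 = 0.8088 → 0.81
√T = √0.5 = 0.7071
φ(d₁) = φ(0.81) = 0.2874
vega = S·φ(d₁)·√T = 410·0.2874·0.7071 = 83.3204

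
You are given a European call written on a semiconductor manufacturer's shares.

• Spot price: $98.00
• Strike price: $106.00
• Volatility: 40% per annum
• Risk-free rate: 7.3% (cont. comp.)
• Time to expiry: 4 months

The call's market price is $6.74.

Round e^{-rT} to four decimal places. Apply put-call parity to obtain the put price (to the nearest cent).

e^(−rT) = e^(−0.073·0.3333) = 0.9760
Put-call parity: C − P = S − K·e^(−rT) = 98 − 106·0.9760 = 98 − 103.4560 = -5.4560
P = C − (C − P) = 6.74 − (-5.4560) = 12.1960

$12.20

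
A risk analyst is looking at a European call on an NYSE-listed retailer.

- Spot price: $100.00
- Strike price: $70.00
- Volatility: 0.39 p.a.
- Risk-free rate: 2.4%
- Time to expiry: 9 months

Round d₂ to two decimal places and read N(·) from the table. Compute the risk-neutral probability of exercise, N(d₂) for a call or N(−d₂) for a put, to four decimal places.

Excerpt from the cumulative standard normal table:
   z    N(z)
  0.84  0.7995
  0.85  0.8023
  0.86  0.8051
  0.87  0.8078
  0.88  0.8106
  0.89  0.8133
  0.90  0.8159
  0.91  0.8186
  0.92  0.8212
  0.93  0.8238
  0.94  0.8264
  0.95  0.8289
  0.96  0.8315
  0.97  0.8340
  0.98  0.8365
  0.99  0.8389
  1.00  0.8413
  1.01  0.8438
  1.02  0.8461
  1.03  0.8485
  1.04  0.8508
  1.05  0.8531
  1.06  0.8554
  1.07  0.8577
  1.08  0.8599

0.8264

σ√T = 0.39·√0.75 = 0.3377
ln(S/K) + (r + σ²/2)T = ln(100/70) + (0.024 + 0.39²/2)·0.75 = 0.3567 + 0.0750 = 0.4317
d₁ = 0.4317 / 0.3377 = 1.2782 which rounds to 1.28
d₂ = d₁ − σ√T = 1.2782 − 0.3377 = 0.9405 which rounds to 0.94
Risk-neutral Pr[S_T > K] = N(d₂) = N(0.94) = 0.8264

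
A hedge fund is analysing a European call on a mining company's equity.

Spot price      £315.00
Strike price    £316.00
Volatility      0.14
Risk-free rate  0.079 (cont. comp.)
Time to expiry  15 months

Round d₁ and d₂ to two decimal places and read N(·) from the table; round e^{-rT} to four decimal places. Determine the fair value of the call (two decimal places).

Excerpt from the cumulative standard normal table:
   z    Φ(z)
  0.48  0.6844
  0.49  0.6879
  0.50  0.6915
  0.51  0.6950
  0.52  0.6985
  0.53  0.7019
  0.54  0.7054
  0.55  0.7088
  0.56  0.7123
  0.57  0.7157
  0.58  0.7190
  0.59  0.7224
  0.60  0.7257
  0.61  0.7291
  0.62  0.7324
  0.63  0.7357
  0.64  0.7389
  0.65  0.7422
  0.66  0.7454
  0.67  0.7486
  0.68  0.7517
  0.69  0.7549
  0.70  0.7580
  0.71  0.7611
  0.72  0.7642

£36.84

σ√T = 0.14 × 1.1180 = 0.1565
ln(S/K) + (r + σ²/2)T = ln(315/316) + (0.079 + 0.14²/2)·1.25 = -0.0032 + 0.1110 = 0.1078
d₁ = 0.1078 / 0.1565 = 0.6889 ⇒ 0.69
d₂ = d₁ − σ√T = 0.6889 − 0.1565 = 0.5324 ⇒ 0.53
exp(−rT) = exp(−0.079·1.25) = 0.9060
N(d₁) = N(0.69) = 0.7549;  N(d₂) = N(0.53) = 0.7019
C = 315·0.7549 − 316·0.9060·0.7019 = 237.7935 − 200.9512 = 36.8423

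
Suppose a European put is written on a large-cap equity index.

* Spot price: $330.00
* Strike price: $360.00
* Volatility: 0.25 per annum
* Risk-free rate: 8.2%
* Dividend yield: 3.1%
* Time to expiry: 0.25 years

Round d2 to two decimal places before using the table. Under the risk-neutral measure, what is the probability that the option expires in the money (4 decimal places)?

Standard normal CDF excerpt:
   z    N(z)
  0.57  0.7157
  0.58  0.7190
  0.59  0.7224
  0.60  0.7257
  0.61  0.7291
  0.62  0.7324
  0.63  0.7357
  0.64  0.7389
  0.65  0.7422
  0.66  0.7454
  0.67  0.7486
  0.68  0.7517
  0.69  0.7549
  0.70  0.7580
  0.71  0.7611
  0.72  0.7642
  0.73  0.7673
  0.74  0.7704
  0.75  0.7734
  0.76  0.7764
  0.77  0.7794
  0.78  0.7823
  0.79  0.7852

0.7454

σ√T = 0.25 × 0.5000 = 0.1250
ln(S/K) + (r − q + σ²/2)T = ln(330/360) + (0.082 − 0.031 + 0.25²/2)·0.25 = -0.0870 + 0.0206 = -0.0664
d₁ = -0.0664 / 0.1250 = -0.5316 → -0.53
d₂ = d₁ − σ√T = -0.5316 − 0.1250 = -0.6566 → -0.66
Pr(exercise) under Q = N(−d₂) = N(0.66) = 0.7454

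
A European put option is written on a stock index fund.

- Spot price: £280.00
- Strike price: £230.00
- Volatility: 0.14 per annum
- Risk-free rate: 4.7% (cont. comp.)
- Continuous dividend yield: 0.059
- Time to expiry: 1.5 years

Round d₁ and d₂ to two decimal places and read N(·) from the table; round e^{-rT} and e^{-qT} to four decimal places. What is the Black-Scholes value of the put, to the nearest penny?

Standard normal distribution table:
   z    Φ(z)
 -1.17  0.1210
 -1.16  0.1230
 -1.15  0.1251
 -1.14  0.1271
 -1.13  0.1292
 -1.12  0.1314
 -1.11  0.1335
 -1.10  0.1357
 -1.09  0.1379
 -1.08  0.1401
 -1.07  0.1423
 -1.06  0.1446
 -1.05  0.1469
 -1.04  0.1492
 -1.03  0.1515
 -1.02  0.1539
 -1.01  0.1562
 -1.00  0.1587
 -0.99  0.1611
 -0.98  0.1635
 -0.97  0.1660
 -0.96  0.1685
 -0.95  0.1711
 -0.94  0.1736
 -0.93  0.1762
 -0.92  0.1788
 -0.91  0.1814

σ√T = 0.14·√1.5 = 0.1715
d₁ = [ln(280/230) + (0.047 − 0.059 + 0.14²/2)·1.5] / 0.1715 = [0.1967 − 0.0033] / 0.1715 = 1.1280 which rounds to 1.13
d₂ = d₁ − σ√T = 1.1280 − 0.1715 = 0.9565 which rounds to 0.96
e^(−qT) = e^(−0.059·1.5) = 0.9153;  e^(−rT) = e^(−0.047·1.5) = 0.9319
N(−d₂) = N(-0.96) = 0.1685;  N(−d₁) = N(-1.13) = 0.1292
P = 230·0.9319·0.1685 − 280·0.9153·0.1292 = 36.1158 − 33.1119 = 3.0039

£3.00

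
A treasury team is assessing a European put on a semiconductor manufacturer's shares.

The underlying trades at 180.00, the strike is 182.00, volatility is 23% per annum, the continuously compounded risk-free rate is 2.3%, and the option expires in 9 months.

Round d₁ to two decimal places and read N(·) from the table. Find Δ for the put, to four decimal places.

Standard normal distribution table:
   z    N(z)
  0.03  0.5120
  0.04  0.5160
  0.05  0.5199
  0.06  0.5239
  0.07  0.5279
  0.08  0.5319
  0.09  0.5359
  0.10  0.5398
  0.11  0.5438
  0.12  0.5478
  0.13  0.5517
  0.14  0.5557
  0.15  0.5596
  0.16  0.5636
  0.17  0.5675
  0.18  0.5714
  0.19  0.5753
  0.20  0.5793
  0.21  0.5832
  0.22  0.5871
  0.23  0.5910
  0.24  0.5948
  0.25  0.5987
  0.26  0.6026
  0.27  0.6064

σ√T = 0.23 × 0.8660 = 0.1992
ln(S/K) + (r + σ²/2)T = ln(180/182) + (0.023 + 0.23²/2)·0.75 = -0.0110 + 0.0371 = 0.0260
d₁ = 0.0260 / 0.1992 = 0.1307 ⇒ 0.13
N(d₁) = N(0.13) = 0.5517
Δ_put = N(d₁) − 1 = 0.5517 − 1 = -0.4483

-0.4483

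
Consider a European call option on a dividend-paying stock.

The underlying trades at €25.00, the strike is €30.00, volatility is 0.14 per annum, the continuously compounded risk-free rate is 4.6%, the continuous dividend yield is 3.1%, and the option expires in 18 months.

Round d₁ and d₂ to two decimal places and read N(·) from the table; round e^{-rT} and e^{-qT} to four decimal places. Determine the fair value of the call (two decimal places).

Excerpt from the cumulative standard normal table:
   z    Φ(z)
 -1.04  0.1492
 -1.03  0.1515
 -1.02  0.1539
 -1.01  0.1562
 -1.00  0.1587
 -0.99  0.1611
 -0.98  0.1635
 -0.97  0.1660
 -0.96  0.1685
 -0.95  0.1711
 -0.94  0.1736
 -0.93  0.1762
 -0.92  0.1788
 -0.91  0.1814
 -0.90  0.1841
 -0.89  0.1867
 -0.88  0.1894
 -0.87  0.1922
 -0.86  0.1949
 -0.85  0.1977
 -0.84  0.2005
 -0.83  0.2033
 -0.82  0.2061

€0.41

σ√T = 0.14 × 1.2247 = 0.1715
d₁ = [ln(25/30) + (0.046 − 0.031 + ½·0.14²)·1.5] / (σ√T) = (-0.1823 + 0.0372) / 0.1715 = -0.8464 ≈ -0.85
d₂ = -0.8464 − 0.1715 = -1.0178 ≈ -1.02
exp(−qT) = exp(−0.031·1.5) = 0.9546;  exp(−rT) = exp(−0.046·1.5) = 0.9333
C = 25·0.9546·N(-0.85) − 30·0.9333·N(-1.02) = 25·0.9546·0.1977 − 30·0.9333·0.1539 = 4.7181 − 4.3090 = 0.4091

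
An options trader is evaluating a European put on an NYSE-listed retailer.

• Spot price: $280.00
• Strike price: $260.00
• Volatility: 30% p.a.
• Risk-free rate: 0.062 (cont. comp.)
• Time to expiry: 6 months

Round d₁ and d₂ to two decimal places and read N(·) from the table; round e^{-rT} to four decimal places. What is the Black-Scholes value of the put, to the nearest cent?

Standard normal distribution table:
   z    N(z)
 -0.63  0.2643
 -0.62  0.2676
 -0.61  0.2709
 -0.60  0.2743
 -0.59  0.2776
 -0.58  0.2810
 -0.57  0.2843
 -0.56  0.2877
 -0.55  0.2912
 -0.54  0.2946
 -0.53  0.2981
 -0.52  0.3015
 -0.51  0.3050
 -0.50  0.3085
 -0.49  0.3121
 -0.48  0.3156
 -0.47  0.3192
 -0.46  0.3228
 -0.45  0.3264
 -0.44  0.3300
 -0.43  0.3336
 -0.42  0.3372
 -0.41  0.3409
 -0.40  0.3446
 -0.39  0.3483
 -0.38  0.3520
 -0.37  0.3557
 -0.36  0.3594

T = 0.5;  σ√T = 0.2121
d₁ = [ln(280/260) + (0.062 + ½·0.3²)·0.5] / (σ√T) = (0.0741 + 0.0535) / 0.2121 = 0.6015 which rounds to 0.60
d₂ = 0.6015 − 0.2121 = 0.3894 which rounds to 0.39
exp(−rT) = exp(−0.062·0.5) = 0.9695
N(−d₂) = N(-0.39) = 0.3483;  N(−d₁) = N(-0.60) = 0.2743
P = 260·0.9695·0.3483 − 280·0.2743 = 87.7960 − 76.8040 = 10.9920

$10.99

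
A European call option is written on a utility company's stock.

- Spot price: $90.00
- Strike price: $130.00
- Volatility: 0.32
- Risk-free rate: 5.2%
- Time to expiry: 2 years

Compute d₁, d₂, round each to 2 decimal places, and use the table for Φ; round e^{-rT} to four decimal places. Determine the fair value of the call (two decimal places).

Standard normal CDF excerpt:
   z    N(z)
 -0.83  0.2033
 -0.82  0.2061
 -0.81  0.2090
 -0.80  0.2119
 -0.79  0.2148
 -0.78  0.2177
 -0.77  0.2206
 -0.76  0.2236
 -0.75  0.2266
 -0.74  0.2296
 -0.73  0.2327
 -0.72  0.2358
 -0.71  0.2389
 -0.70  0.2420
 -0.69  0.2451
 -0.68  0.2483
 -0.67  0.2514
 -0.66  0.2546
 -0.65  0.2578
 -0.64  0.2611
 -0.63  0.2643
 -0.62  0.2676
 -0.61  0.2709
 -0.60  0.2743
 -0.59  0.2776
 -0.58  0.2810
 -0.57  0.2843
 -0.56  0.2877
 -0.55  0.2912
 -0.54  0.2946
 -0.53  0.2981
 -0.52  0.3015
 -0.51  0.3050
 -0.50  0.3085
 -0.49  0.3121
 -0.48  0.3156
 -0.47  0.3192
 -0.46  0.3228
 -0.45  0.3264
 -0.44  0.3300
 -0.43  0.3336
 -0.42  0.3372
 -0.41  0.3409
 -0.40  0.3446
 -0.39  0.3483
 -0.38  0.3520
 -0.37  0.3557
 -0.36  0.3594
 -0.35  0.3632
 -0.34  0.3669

T = 2;  σ√T = 0.4525
d₁ = [ln(90/130) + (0.052 + ½·0.32²)·2] / (σ√T) = (-0.3677 + 0.2064) / 0.4525 = -0.3565 → -0.36
d₂ = -0.3565 − 0.4525 = -0.8090 → -0.81
e^(−rT) = e^(−0.052·2) = 0.9012
N(d₁) = N(-0.36) = 0.3594;  N(d₂) = N(-0.81) = 0.2090
C = 90·0.3594 − 130·0.9012·0.2090 = 32.3460 − 24.4856 = 7.8604

$7.86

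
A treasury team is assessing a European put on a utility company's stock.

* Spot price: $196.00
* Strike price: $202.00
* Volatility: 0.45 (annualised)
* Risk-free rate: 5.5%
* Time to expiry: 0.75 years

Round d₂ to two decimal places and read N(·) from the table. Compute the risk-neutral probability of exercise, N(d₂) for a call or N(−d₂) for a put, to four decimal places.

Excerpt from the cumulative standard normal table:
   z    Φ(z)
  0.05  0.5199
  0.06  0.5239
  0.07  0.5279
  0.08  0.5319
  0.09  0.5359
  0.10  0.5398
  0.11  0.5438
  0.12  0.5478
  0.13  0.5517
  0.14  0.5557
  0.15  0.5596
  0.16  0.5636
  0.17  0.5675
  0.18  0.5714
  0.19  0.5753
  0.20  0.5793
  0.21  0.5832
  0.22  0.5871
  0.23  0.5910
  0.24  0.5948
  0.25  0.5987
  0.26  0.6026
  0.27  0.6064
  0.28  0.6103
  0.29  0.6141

0.5675

σ√T = 0.45·√0.75 = 0.3897
ln(S/K) + (r + σ²/2)T = ln(196/202) + (0.055 + 0.45²/2)·0.75 = -0.0302 + 0.1172 = 0.0870
d₁ = 0.0870 / 0.3897 = 0.2233 → 0.22
d₂ = d₁ − σ√T = 0.2233 − 0.3897 = -0.1664 → -0.17
Pr(exercise) under Q = N(−d₂) = N(0.17) = 0.5675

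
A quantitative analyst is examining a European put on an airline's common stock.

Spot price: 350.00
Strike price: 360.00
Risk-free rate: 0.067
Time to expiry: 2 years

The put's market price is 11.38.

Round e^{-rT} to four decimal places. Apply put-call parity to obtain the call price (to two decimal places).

46.52

exp(−rT) = exp(−0.067·2) = 0.8746
Put-call parity: C − P = S − K·e^(−rT) = 350 − 360·0.8746 = 350 − 314.8560 = 35.1440
C = P + (C − P) = 11.38 + (35.1440) = 46.5240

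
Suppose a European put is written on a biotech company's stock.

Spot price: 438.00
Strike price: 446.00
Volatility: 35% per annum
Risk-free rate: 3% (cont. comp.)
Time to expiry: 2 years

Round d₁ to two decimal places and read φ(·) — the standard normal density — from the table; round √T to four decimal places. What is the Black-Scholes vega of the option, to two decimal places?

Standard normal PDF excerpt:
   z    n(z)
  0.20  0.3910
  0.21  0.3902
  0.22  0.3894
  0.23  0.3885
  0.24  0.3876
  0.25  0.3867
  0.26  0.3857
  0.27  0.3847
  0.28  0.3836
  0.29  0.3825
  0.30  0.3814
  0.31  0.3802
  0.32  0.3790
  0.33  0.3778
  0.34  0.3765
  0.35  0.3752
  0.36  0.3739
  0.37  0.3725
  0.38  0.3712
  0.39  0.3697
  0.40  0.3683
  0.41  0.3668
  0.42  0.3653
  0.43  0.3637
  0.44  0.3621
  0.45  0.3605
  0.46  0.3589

σ√T = 0.35 × 1.4142 = 0.4950
d₁ = [ln(438/446) + (0.03 + ½·0.35²)·2] / (σ√T) = (-0.0181 + 0.1825) / 0.4950 = 0.3321 ⇒ 0.33
√T = √2 = 1.4142
φ(d₁) = φ(0.33) = 0.3778
vega = S·φ(d₁)·√T = 438·0.3778·1.4142 = 234.0167

234.02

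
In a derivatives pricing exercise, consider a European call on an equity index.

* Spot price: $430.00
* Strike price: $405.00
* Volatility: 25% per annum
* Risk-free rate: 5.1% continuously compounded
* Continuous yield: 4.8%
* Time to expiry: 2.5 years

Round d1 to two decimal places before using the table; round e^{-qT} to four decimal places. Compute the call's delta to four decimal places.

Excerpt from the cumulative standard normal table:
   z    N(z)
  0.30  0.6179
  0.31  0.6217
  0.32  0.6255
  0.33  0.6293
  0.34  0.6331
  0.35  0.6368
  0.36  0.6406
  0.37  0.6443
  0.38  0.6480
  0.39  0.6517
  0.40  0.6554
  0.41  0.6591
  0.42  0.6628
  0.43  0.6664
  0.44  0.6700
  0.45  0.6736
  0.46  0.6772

σ√T = 0.25·√2.5 = 0.3953
d₁ = [ln(430/405) + (0.051 − 0.048 + 0.25²/2)·2.5] / 0.3953 = [0.0599 + 0.0856] / 0.3953 = 0.3681 → 0.37
N(d₁) = N(0.37) = 0.6443
Δ_call = e^(−qT)·N(d₁) = 0.8869·0.6443 = 0.5714

0.5714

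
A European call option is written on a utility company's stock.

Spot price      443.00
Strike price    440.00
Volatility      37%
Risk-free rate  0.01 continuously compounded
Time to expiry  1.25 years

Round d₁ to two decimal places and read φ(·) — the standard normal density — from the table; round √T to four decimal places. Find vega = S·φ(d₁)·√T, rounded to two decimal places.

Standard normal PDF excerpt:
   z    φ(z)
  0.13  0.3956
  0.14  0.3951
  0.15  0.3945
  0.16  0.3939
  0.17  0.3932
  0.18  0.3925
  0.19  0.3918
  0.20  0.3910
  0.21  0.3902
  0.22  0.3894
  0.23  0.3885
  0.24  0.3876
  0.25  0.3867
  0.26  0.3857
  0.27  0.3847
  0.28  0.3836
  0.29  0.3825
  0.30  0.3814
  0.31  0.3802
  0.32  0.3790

T = 1.25;  σ√T = 0.4137
ln(S/K) + (r + σ²/2)T = ln(443/440) + (0.01 + 0.37²/2)·1.25 = 0.0068 + 0.0981 = 0.1049
d₁ = 0.1049 / 0.4137 = 0.2535 → 0.25
√T = √1.25 = 1.1180
φ(d₁) = φ(0.25) = 0.3867
vega = S·φ(d₁)·√T = 443·0.3867·1.1180 = 191.5225
(Vega is the same for a European call and put with the same parameters.)

191.52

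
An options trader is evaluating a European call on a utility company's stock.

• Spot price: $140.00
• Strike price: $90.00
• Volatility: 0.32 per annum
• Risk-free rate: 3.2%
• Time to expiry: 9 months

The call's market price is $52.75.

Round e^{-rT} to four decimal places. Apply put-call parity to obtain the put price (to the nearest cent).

$0.62

e^(−rT) = e^(−0.032·0.75) = 0.9763
Put-call parity: C − P = S − K·e^(−rT) = 140 − 90·0.9763 = 140 − 87.8670 = 52.1330
P = C − (C − P) = 52.75 − (52.1330) = 0.6170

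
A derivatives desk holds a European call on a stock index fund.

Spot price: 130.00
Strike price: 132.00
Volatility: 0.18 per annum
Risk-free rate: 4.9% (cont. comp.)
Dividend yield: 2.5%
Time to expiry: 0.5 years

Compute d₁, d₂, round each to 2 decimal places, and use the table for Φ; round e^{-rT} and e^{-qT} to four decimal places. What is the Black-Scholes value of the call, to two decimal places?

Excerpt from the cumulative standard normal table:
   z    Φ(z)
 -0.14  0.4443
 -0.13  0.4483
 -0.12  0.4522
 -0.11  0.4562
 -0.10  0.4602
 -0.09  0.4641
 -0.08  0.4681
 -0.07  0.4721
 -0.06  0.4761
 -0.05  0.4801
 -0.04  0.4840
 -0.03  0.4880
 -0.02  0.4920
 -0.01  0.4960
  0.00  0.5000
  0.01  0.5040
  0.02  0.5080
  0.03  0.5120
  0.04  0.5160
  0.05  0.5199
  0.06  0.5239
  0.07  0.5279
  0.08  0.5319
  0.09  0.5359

6.47

σ√T = 0.18·√0.5 = 0.1273
ln(S/K) + (r − q + σ²/2)T = ln(130/132) + (0.049 − 0.025 + 0.18²/2)·0.5 = -0.0153 + 0.0201 = 0.0048
d₁ = 0.0048 / 0.1273 = 0.0380 → 0.04
d₂ = d₁ − σ√T = 0.0380 − 0.1273 = -0.0893 → -0.09
e^(−qT) = e^(−0.025·0.5) = 0.9876;  e^(−rT) = e^(−0.049·0.5) = 0.9758
N(d₁) = N(0.04) = 0.5160;  N(d₂) = N(-0.09) = 0.4641
C = 130·0.9876·0.5160 − 132·0.9758·0.4641 = 66.2482 − 59.7787 = 6.4695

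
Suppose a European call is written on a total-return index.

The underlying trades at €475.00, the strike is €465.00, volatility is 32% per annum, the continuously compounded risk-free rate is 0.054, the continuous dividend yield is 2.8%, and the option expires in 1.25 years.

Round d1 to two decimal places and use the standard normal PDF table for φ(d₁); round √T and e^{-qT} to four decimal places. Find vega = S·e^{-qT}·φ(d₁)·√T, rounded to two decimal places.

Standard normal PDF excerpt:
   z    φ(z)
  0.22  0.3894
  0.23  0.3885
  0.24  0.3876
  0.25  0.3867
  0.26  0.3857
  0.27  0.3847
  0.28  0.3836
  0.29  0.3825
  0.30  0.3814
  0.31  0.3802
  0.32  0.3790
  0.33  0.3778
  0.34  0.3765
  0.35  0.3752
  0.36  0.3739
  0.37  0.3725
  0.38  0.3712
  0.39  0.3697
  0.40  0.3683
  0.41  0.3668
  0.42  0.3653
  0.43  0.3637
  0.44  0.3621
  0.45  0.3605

T = 1.25;  σ√T = 0.3578
d₁ = [ln(475/465) + (0.054 − 0.028 + 0.32²/2)·1.25] / 0.3578 = [0.0213 + 0.0965] / 0.3578 = 0.3292 which rounds to 0.33
√T = √1.25 = 1.1180
φ(d₁) = φ(0.33) = 0.3778
exp(−qT) = exp(−0.028·1.25) = 0.9656
vega = S·exp(−qT)·φ(d₁)·√T = 475·0.9656·0.3778·1.1180 = 193.7290
(Vega is the same for a European call and put with the same parameters.)

193.73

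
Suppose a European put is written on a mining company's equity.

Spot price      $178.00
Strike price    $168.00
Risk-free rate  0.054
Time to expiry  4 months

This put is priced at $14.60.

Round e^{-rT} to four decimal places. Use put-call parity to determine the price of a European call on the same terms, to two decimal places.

$27.59

exp(−rT) = exp(−0.054·0.3333) = 0.9822
Put-call parity: C − P = S − K·e^(−rT) = 178 − 168·0.9822 = 178 − 165.0096 = 12.9904
C = P + (C − P) = 14.60 + (12.9904) = 27.5904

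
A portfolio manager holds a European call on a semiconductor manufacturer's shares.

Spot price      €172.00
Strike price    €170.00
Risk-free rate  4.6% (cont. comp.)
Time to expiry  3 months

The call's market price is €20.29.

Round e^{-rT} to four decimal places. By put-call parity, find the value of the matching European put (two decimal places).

e^(−rT) = e^(−0.046·0.25) = 0.9886
Put-call parity: C − P = S − K·e^(−rT) = 172 − 170·0.9886 = 172 − 168.0620 = 3.9380
P = C − (C − P) = 20.29 − (3.9380) = 16.3520

€16.35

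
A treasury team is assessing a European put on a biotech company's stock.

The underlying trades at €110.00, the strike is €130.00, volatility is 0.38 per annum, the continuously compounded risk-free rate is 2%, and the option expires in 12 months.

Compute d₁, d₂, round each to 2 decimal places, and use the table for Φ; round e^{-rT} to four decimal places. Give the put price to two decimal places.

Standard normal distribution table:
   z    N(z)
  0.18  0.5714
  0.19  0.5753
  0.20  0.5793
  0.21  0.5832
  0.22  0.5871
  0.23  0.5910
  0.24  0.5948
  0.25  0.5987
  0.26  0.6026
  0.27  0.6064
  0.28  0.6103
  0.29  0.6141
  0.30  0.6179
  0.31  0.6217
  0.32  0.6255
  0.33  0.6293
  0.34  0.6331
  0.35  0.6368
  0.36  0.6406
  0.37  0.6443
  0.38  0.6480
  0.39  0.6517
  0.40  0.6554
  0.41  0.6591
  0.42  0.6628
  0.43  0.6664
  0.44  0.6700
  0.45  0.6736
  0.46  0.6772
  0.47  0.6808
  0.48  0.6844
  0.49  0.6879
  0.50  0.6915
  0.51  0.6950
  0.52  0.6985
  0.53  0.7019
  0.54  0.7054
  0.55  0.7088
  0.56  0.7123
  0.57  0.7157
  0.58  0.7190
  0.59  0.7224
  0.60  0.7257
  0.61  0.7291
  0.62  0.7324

€27.90

σ√T = 0.38·√1 = 0.3800
d₁ = [ln(110/130) + (0.02 + 0.38²/2)·1] / 0.3800 = [-0.1671 + 0.0922] / 0.3800 = -0.1970 which rounds to -0.20
d₂ = d₁ − σ√T = -0.1970 − 0.3800 = -0.5770 which rounds to -0.58
e^(−rT) = e^(−0.02·1) = 0.9802
N(−d₂) = N(0.58) = 0.7190;  N(−d₁) = N(0.20) = 0.5793
P = 130·0.9802·0.7190 − 110·0.5793 = 91.6193 − 63.7230 = 27.8963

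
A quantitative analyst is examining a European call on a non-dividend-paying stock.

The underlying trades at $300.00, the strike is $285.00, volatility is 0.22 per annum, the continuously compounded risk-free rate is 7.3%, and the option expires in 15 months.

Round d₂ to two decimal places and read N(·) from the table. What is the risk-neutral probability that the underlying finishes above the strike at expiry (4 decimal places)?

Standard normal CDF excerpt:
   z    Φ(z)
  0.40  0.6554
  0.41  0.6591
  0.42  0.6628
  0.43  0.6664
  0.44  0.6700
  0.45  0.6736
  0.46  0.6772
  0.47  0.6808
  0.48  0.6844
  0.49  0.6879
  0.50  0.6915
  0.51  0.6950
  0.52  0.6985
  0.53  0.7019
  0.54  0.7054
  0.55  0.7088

0.6772

σ√T = 0.22 × 1.1180 = 0.2460
d₁ = [ln(300/285) + (0.073 + 0.22²/2)·1.25] / 0.2460 = [0.0513 + 0.1215] / 0.2460 = 0.7025 → 0.70
d₂ = d₁ − σ√T = 0.7025 − 0.2460 = 0.4565 → 0.46
Pr(exercise) under Q = N(d₂) = 0.6772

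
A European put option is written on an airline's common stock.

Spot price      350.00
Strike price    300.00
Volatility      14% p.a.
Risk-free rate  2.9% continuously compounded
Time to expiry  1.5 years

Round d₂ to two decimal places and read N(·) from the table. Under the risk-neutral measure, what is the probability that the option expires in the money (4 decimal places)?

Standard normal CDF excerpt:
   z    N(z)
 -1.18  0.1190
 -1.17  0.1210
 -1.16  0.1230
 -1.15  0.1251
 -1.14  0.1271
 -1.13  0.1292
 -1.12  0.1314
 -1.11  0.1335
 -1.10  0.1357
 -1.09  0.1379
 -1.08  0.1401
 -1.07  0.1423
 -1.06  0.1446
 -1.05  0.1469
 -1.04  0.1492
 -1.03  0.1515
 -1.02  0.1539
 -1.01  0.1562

0.1423

σ√T = 0.14·√1.5 = 0.1715
d₁ = [ln(350/300) + (0.029 + 0.14²/2)·1.5] / 0.1715 = [0.1542 + 0.0582] / 0.1715 = 1.2385 ≈ 1.24
d₂ = d₁ − σ√T = 1.2385 − 0.1715 = 1.0670 ≈ 1.07
Pr(exercise) under Q = N(−d₂) = N(-1.07) = 0.1423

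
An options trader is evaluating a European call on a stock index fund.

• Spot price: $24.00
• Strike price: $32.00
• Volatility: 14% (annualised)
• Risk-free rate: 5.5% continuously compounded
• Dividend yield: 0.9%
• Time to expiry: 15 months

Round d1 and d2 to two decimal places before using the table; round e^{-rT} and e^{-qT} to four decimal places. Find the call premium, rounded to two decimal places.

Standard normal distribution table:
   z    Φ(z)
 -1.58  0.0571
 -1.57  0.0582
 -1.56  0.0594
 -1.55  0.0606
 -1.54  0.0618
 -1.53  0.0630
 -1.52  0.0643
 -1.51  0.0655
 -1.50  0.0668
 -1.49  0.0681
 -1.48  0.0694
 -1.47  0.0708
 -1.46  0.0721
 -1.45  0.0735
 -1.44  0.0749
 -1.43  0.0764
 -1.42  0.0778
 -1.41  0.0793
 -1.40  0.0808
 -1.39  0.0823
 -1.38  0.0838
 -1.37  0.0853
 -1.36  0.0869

$0.14

σ√T = 0.14 × 1.1180 = 0.1565
d₁ = [ln(24/32) + (0.055 − 0.009 + 0.14²/2)·1.25] / 0.1565 = [-0.2877 + 0.0698] / 0.1565 = -1.3923 ⇒ -1.39
d₂ = d₁ − σ√T = -1.3923 − 0.1565 = -1.5488 ⇒ -1.55
e^(−qT) = e^(−0.009·1.25) = 0.9888;  e^(−rT) = e^(−0.055·1.25) = 0.9336
N(d₁) = N(-1.39) = 0.0823;  N(d₂) = N(-1.55) = 0.0606
C = 24·0.9888·0.0823 − 32·0.9336·0.0606 = 1.9531 − 1.8104 = 0.1426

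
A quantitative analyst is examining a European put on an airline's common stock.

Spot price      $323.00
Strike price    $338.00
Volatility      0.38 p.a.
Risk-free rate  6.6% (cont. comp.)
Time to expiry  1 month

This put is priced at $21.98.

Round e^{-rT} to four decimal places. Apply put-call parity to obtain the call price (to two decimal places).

e^(−rT) = e^(−0.066·0.08333) = 0.9945
Put-call parity: C − P = S − K·e^(−rT) = 323 − 338·0.9945 = 323 − 336.1410 = -13.1410
C = P + (C − P) = 21.98 + (-13.1410) = 8.8390

$8.84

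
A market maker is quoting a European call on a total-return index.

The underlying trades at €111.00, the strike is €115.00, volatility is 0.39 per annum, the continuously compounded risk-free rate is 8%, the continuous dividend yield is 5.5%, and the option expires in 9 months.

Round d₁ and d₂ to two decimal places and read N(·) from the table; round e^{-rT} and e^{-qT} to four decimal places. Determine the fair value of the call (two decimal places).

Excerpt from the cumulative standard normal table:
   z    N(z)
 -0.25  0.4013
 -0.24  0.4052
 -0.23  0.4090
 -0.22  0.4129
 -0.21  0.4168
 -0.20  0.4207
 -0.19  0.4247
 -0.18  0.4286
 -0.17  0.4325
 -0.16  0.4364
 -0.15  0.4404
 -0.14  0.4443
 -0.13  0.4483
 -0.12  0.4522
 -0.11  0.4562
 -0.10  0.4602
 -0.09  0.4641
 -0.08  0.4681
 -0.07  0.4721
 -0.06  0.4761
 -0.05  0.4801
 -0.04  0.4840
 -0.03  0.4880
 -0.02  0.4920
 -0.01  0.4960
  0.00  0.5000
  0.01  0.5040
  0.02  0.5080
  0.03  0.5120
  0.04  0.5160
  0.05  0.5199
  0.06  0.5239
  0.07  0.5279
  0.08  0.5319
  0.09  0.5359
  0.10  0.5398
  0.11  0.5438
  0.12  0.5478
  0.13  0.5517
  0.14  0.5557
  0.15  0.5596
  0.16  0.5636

T = 0.75;  σ√T = 0.3377
d₁ = [ln(111/115) + (0.08 − 0.055 + ½·0.39²)·0.75] / (σ√T) = (-0.0354 + 0.0758) / 0.3377 = 0.1196 which rounds to 0.12
d₂ = 0.1196 − 0.3377 = -0.2182 which rounds to -0.22
e^(−qT) = e^(−0.055·0.75) = 0.9596;  e^(−rT) = e^(−0.08·0.75) = 0.9418
N(d₁) = N(0.12) = 0.5478;  N(d₂) = N(-0.22) = 0.4129
C = 111·0.9596·0.5478 − 115·0.9418·0.4129 = 58.3492 − 44.7200 = 13.6293

€13.63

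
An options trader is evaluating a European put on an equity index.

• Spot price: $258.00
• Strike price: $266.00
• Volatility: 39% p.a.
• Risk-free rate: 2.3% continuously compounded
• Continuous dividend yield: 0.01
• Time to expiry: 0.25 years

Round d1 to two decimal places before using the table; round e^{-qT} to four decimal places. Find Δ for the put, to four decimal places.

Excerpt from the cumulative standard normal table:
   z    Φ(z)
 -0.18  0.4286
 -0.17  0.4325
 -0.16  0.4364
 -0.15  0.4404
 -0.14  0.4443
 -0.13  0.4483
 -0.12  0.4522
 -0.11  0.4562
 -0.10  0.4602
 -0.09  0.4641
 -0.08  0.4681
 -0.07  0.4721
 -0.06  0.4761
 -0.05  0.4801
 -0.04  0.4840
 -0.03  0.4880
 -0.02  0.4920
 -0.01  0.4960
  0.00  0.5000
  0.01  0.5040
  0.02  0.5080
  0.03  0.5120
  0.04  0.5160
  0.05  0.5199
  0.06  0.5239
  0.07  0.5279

σ√T = 0.39 × 0.5000 = 0.1950
d₁ = [ln(258/266) + (0.023 − 0.01 + ½·0.39²)·0.25] / (σ√T) = (-0.0305 + 0.0223) / 0.1950 = -0.0424 → -0.04
N(d₁) = N(-0.04) = 0.4840
Δ_put = exp(−qT)·(N(d₁) − 1) = 0.9975·(0.4840 − 1) = -0.5147

-0.5147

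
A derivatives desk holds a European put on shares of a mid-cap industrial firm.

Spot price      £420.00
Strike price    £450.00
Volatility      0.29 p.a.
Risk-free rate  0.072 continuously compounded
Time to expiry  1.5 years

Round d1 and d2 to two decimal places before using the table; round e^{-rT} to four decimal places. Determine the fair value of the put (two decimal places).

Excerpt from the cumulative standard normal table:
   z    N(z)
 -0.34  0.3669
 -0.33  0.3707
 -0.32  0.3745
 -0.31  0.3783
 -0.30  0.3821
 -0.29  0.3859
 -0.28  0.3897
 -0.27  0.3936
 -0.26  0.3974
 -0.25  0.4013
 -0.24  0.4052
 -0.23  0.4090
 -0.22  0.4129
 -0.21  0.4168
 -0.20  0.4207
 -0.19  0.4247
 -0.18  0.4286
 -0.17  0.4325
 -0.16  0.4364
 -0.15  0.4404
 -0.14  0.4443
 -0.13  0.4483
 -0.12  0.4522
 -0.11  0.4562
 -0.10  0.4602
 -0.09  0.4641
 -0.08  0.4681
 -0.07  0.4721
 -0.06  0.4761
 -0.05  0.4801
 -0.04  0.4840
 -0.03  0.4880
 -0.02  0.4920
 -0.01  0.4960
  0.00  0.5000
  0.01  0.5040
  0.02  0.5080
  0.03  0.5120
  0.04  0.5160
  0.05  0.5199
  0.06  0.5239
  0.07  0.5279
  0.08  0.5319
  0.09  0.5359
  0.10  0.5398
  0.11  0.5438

£51.15

T = 1.5;  σ√T = 0.3552
ln(S/K) + (r + σ²/2)T = ln(420/450) + (0.072 + 0.29²/2)·1.5 = -0.0690 + 0.1711 = 0.1021
d₁ = 0.1021 / 0.3552 = 0.2874 which rounds to 0.29
d₂ = d₁ − σ√T = 0.2874 − 0.3552 = -0.0678 which rounds to -0.07
exp(−rT) = exp(−0.072·1.5) = 0.8976
P = 450·0.8976·N(0.07) − 420·N(-0.29) = 450·0.8976·0.5279 − 420·0.3859 = 213.2294 − 162.0780 = 51.1514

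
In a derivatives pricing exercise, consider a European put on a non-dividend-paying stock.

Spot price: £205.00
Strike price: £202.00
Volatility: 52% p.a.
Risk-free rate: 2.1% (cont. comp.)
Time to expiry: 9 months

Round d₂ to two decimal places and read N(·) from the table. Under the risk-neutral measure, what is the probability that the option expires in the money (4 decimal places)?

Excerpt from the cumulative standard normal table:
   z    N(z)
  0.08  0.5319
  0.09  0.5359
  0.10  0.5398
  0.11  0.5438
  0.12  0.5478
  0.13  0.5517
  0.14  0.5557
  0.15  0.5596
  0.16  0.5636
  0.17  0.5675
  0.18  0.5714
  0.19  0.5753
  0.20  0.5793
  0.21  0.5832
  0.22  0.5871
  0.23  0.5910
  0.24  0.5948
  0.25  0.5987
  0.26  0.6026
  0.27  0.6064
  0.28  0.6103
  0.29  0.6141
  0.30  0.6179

σ√T = 0.52 × 0.8660 = 0.4503
d₁ = [ln(205/202) + (0.021 + 0.52²/2)·0.75] / 0.4503 = [0.0147 + 0.1172] / 0.4503 = 0.2929 which rounds to 0.29
d₂ = d₁ − σ√T = 0.2929 − 0.4503 = -0.1575 which rounds to -0.16
Risk-neutral Pr[S_T < K] = N(−d₂) = N(0.16) = 0.5636

0.5636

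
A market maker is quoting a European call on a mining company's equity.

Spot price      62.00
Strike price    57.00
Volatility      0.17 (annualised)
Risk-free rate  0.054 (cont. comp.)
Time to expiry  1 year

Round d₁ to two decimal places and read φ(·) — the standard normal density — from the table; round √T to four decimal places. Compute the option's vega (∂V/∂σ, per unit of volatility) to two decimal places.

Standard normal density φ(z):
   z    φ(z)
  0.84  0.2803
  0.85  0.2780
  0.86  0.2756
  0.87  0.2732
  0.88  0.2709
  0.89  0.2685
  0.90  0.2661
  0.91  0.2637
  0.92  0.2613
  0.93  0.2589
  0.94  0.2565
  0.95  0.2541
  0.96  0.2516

16.50

T = 1;  σ√T = 0.1700
d₁ = [ln(62/57) + (0.054 + 0.17²/2)·1] / 0.1700 = [0.0841 + 0.0684] / 0.1700 = 0.8973 ≈ 0.90
√T = √1 = 1.0000
φ(d₁) = φ(0.90) = 0.2661
vega = S·φ(d₁)·√T = 62·0.2661·1.0000 = 16.4982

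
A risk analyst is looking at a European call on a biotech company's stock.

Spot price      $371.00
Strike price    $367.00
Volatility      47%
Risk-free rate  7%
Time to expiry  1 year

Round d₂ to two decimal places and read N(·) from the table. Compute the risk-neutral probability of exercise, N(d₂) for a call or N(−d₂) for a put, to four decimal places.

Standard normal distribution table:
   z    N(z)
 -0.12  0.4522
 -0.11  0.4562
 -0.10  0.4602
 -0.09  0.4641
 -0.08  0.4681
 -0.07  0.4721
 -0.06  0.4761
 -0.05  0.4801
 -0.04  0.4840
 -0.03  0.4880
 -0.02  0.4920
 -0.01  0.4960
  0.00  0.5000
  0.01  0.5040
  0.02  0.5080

T = 1;  σ√T = 0.4700
d₁ = [ln(371/367) + (0.07 + 0.47²/2)·1] / 0.4700 = [0.0108 + 0.1804] / 0.4700 = 0.4070 ≈ 0.41
d₂ = d₁ − σ√T = 0.4070 − 0.4700 = -0.0630 ≈ -0.06
Risk-neutral Pr[S_T > K] = N(d₂) = N(-0.06) = 0.4761

0.4761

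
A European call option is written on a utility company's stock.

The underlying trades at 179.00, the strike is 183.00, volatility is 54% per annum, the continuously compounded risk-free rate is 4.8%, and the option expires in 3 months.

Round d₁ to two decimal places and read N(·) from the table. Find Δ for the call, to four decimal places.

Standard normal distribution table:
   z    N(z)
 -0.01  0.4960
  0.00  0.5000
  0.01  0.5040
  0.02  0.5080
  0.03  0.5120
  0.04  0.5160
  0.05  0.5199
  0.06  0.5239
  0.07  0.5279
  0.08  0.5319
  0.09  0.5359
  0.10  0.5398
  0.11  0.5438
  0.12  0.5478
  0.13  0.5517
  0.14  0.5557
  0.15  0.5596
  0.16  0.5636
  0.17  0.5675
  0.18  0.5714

0.5398

σ√T = 0.54·√0.25 = 0.2700
d₁ = [ln(179/183) + (0.048 + 0.54²/2)·0.25] / 0.2700 = [-0.0221 + 0.0485] / 0.2700 = 0.0976 which rounds to 0.10
N(d₁) = N(0.10) = 0.5398
Δ_call = N(d₁) = 0.5398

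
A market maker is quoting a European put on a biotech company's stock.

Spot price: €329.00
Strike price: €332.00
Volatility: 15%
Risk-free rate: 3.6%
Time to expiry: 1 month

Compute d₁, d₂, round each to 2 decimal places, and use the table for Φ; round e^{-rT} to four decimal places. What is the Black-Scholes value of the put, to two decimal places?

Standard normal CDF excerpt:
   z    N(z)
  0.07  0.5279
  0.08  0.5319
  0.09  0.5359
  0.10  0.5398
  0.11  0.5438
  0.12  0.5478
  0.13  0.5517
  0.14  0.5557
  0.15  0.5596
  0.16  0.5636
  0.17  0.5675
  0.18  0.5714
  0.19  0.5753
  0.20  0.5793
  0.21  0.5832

σ√T = 0.15 × 0.2887 = 0.0433
d₁ = [ln(329/332) + (0.036 + ½·0.15²)·0.08333] / (σ√T) = (-0.0091 + 0.0039) / 0.0433 = -0.1187 ≈ -0.12
d₂ = -0.1187 − 0.0433 = -0.1620 ≈ -0.16
exp(−rT) = exp(−0.036·0.08333) = 0.9970
N(−d₂) = N(0.16) = 0.5636;  N(−d₁) = N(0.12) = 0.5478
P = 332·0.9970·0.5636 − 329·0.5478 = 186.5539 − 180.2262 = 6.3277

€6.33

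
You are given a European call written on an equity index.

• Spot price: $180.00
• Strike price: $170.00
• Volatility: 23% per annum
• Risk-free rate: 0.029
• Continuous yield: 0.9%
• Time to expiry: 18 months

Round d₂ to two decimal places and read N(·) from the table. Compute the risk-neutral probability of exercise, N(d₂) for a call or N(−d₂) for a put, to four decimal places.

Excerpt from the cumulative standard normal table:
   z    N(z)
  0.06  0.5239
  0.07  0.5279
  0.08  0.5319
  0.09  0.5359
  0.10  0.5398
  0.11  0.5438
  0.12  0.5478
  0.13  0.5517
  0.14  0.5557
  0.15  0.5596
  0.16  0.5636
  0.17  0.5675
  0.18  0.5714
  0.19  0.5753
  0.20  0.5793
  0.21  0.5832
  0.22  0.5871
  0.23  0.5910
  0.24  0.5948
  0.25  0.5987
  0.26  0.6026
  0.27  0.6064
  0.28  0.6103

0.5675

T = 1.5;  σ√T = 0.2817
d₁ = [ln(180/170) + (0.029 − 0.009 + ½·0.23²)·1.5] / (σ√T) = (0.0572 + 0.0697) / 0.2817 = 0.4503 ⇒ 0.45
d₂ = 0.4503 − 0.2817 = 0.1686 ⇒ 0.17
Risk-neutral Pr[S_T > K] = N(d₂) = N(0.17) = 0.5675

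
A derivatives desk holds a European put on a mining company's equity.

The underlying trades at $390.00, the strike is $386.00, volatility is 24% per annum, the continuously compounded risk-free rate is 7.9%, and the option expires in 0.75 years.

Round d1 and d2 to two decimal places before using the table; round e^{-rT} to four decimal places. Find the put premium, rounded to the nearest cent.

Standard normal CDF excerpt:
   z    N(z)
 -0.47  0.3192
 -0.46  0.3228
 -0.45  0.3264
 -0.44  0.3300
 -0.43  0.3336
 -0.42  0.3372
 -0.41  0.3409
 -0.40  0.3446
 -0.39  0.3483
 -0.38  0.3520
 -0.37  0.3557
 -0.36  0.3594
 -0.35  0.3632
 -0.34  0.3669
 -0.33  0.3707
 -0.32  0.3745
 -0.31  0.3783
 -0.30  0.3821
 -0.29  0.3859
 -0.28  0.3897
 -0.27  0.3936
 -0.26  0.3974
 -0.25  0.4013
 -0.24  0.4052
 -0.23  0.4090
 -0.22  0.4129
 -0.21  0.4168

$20.10

σ√T = 0.24·√0.75 = 0.2078
d₁ = [ln(390/386) + (0.079 + 0.24²/2)·0.75] / 0.2078 = [0.0103 + 0.0809] / 0.2078 = 0.4386 ≈ 0.44
d₂ = d₁ − σ√T = 0.4386 − 0.2078 = 0.2307 ≈ 0.23
exp(−rT) = exp(−0.079·0.75) = 0.9425
N(−d₂) = N(-0.23) = 0.4090;  N(−d₁) = N(-0.44) = 0.3300
P = 386·0.9425·0.4090 − 390·0.3300 = 148.7962 − 128.7000 = 20.0962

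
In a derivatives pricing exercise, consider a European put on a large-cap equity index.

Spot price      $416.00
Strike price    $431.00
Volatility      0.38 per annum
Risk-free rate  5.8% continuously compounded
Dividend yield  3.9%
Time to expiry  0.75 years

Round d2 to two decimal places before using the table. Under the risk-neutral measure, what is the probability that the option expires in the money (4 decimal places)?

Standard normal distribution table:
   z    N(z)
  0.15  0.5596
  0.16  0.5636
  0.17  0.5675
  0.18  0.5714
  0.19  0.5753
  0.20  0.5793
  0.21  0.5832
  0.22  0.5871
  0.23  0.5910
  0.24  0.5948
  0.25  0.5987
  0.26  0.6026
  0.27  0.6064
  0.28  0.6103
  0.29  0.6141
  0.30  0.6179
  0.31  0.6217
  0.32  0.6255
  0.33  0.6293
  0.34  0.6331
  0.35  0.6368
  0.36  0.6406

0.5910

T = 0.75;  σ√T = 0.3291
d₁ = [ln(416/431) + (0.058 − 0.039 + 0.38²/2)·0.75] / 0.3291 = [-0.0354 + 0.0684] / 0.3291 = 0.1002 ⇒ 0.10
d₂ = d₁ − σ√T = 0.1002 − 0.3291 = -0.2289 ⇒ -0.23
Risk-neutral Pr[S_T < K] = N(−d₂) = N(0.23) = 0.5910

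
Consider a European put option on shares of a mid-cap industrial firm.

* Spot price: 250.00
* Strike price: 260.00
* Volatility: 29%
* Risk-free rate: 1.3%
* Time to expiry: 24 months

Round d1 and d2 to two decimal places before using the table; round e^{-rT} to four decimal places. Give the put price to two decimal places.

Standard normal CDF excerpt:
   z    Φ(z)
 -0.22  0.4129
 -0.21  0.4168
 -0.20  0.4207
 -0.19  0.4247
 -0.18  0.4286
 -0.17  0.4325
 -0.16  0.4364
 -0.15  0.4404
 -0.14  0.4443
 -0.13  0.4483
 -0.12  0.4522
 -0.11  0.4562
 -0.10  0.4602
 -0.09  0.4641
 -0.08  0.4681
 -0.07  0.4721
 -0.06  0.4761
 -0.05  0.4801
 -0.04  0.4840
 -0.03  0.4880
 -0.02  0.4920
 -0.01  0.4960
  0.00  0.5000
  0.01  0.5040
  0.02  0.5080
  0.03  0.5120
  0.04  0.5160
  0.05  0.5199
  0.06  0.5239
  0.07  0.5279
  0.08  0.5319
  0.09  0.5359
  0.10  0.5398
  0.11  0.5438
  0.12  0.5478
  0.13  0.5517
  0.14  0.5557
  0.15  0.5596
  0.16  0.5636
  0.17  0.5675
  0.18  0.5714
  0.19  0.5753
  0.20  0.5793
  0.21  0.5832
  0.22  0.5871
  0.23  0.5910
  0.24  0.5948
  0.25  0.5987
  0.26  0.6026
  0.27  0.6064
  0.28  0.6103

σ√T = 0.29 × 1.4142 = 0.4101
d₁ = [ln(250/260) + (0.013 + 0.29²/2)·2] / 0.4101 = [-0.0392 + 0.1101] / 0.4101 = 0.1728 ≈ 0.17
d₂ = d₁ − σ√T = 0.1728 − 0.4101 = -0.2373 ≈ -0.24
e^(−rT) = e^(−0.013·2) = 0.9743
N(−d₂) = N(0.24) = 0.5948;  N(−d₁) = N(-0.17) = 0.4325
P = 260·0.9743·0.5948 − 250·0.4325 = 150.6735 − 108.1250 = 42.5485

42.55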